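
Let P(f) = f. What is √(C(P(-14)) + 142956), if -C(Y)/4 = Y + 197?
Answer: 4*√8889 ≈ 377.13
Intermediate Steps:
C(Y) = -788 - 4*Y (C(Y) = -4*(Y + 197) = -4*(197 + Y) = -788 - 4*Y)
√(C(P(-14)) + 142956) = √((-788 - 4*(-14)) + 142956) = √((-788 + 56) + 142956) = √(-732 + 142956) = √142224 = 4*√8889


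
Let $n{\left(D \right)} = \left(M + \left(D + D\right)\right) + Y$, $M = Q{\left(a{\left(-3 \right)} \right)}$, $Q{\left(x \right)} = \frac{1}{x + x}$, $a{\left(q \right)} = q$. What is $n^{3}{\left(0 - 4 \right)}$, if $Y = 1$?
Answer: $- \frac{79507}{216} \approx -368.09$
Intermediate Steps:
$Q{\left(x \right)} = \frac{1}{2 x}$
$M = - \frac{1}{6}$ ($M = \frac{1}{2 \left(-3\right)} = \frac{1}{2} \left(- \frac{1}{3}\right) = - \frac{1}{6} \approx -0.16667$)
$n{\left(D \right)} = \frac{5}{6} + 2 D$ ($n{\left(D \right)} = \left(- \frac{1}{6} + \left(D + D\right)\right) + 1 = \left(- \frac{1}{6} + 2 D\right) + 1 = \frac{5}{6} + 2 D$)
$n^{3}{\left(0 - 4 \right)} = \left(\frac{5}{6} + 2 \left(0 - 4\right)\right)^{3} = \left(\frac{5}{6} + 2 \left(-4\right)\right)^{3} = \left(\frac{5}{6} - 8\right)^{3} = \left(- \frac{43}{6}\right)^{3} = - \frac{79507}{216}$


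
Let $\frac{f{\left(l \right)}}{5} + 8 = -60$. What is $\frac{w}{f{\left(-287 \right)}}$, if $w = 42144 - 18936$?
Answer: $- \frac{5802}{85} \approx -68.259$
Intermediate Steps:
$w = 23208$
$f{\left(l \right)} = -340$ ($f{\left(l \right)} = -40 + 5 \left(-60\right) = -40 - 300 = -340$)
$\frac{w}{f{\left(-287 \right)}} = \frac{23208}{-340} = 23208 \left(- \frac{1}{340}\right) = - \frac{5802}{85}$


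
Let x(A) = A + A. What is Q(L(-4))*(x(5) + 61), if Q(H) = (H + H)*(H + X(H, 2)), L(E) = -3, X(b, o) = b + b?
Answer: 3834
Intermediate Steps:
X(b, o) = 2*b
x(A) = 2*A
Q(H) = 6*H² (Q(H) = (H + H)*(H + 2*H) = (2*H)*(3*H) = 6*H²)
Q(L(-4))*(x(5) + 61) = (6*(-3)²)*(2*5 + 61) = (6*9)*(10 + 61) = 54*71 = 3834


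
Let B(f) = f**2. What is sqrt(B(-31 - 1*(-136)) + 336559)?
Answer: 8*sqrt(5431) ≈ 589.56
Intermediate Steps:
sqrt(B(-31 - 1*(-136)) + 336559) = sqrt((-31 - 1*(-136))**2 + 336559) = sqrt((-31 + 136)**2 + 336559) = sqrt(105**2 + 336559) = sqrt(11025 + 336559) = sqrt(347584) = 8*sqrt(5431)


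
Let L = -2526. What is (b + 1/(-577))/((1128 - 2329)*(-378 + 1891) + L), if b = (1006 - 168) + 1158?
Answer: -1151691/1049931703 ≈ -0.0010969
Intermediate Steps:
b = 1996 (b = 838 + 1158 = 1996)
(b + 1/(-577))/((1128 - 2329)*(-378 + 1891) + L) = (1996 + 1/(-577))/((1128 - 2329)*(-378 + 1891) - 2526) = (1996 - 1/577)/(-1201*1513 - 2526) = 1151691/(577*(-1817113 - 2526)) = (1151691/577)/(-1819639) = (1151691/577)*(-1/1819639) = -1151691/1049931703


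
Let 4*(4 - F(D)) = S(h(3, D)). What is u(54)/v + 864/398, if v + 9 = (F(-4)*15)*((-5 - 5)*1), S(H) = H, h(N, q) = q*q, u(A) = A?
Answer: -762/199 ≈ -3.8291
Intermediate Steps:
h(N, q) = q**2
F(D) = 4 - D**2/4
v = -9 (v = -9 + ((4 - 1/4*(-4)**2)*15)*((-5 - 5)*1) = -9 + ((4 - 1/4*16)*15)*(-10*1) = -9 + ((4 - 4)*15)*(-10) = -9 + (0*15)*(-10) = -9 + 0*(-10) = -9 + 0 = -9)
u(54)/v + 864/398 = 54/(-9) + 864/398 = 54*(-1/9) + 864*(1/398) = -6 + 432/199 = -762/199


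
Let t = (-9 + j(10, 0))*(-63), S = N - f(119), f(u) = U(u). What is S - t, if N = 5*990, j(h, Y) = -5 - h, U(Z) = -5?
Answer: 3443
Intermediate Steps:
f(u) = -5
N = 4950
S = 4955 (S = 4950 - 1*(-5) = 4950 + 5 = 4955)
t = 1512 (t = (-9 + (-5 - 1*10))*(-63) = (-9 + (-5 - 10))*(-63) = (-9 - 15)*(-63) = -24*(-63) = 1512)
S - t = 4955 - 1*1512 = 4955 - 1512 = 3443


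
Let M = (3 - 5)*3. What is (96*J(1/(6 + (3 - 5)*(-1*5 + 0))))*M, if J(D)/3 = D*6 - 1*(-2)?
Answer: -4104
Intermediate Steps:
J(D) = 6 + 18*D (J(D) = 3*(D*6 - 1*(-2)) = 3*(6*D + 2) = 3*(2 + 6*D) = 6 + 18*D)
M = -6 (M = -2*3 = -6)
(96*J(1/(6 + (3 - 5)*(-1*5 + 0))))*M = (96*(6 + 18/(6 + (3 - 5)*(-1*5 + 0))))*(-6) = (96*(6 + 18/(6 - 2*(-5 + 0))))*(-6) = (96*(6 + 18/(6 - 2*(-5))))*(-6) = (96*(6 + 18/(6 + 10)))*(-6) = (96*(6 + 18/16))*(-6) = (96*(6 + 18*(1/16)))*(-6) = (96*(6 + 9/8))*(-6) = (96*(57/8))*(-6) = 684*(-6) = -4104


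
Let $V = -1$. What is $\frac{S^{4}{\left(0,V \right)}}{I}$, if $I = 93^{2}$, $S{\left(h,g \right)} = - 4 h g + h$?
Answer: $0$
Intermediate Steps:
$S{\left(h,g \right)} = h - 4 g h$ ($S{\left(h,g \right)} = - 4 g h + h = h - 4 g h$)
$I = 8649$
$\frac{S^{4}{\left(0,V \right)}}{I} = \frac{\left(0 \left(1 - -4\right)\right)^{4}}{8649} = \left(0 \left(1 + 4\right)\right)^{4} \cdot \frac{1}{8649} = \left(0 \cdot 5\right)^{4} \cdot \frac{1}{8649} = 0^{4} \cdot \frac{1}{8649} = 0 \cdot \frac{1}{8649} = 0$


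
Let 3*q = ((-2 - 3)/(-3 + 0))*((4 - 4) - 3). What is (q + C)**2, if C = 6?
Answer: 169/9 ≈ 18.778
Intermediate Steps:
q = -5/3 (q = (((-2 - 3)/(-3 + 0))*((4 - 4) - 3))/3 = ((-5/(-3))*(0 - 3))/3 = (-5*(-1/3)*(-3))/3 = ((5/3)*(-3))/3 = (1/3)*(-5) = -5/3 ≈ -1.6667)
(q + C)**2 = (-5/3 + 6)**2 = (13/3)**2 = 169/9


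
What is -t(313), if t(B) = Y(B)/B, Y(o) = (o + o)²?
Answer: -1252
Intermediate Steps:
Y(o) = 4*o² (Y(o) = (2*o)² = 4*o²)
t(B) = 4*B (t(B) = (4*B²)/B = 4*B)
-t(313) = -4*313 = -1*1252 = -1252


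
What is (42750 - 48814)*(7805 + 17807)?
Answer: -155311168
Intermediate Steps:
(42750 - 48814)*(7805 + 17807) = -6064*25612 = -155311168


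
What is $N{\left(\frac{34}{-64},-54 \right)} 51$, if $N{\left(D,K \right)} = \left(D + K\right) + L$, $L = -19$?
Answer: $- \frac{120003}{32} \approx -3750.1$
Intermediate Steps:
$N{\left(D,K \right)} = -19 + D + K$ ($N{\left(D,K \right)} = \left(D + K\right) - 19 = -19 + D + K$)
$N{\left(\frac{34}{-64},-54 \right)} 51 = \left(-19 + \frac{34}{-64} - 54\right) 51 = \left(-19 + 34 \left(- \frac{1}{64}\right) - 54\right) 51 = \left(-19 - \frac{17}{32} - 54\right) 51 = \left(- \frac{2353}{32}\right) 51 = - \frac{120003}{32}$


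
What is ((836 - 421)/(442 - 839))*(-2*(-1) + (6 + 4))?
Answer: -4980/397 ≈ -12.544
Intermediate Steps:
((836 - 421)/(442 - 839))*(-2*(-1) + (6 + 4)) = (415/(-397))*(2 + 10) = (415*(-1/397))*12 = -415/397*12 = -4980/397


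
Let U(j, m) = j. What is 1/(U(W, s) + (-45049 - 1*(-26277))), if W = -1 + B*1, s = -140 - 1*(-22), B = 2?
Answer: -1/18771 ≈ -5.3274e-5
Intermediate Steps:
s = -118 (s = -140 + 22 = -118)
W = 1 (W = -1 + 2*1 = -1 + 2 = 1)
1/(U(W, s) + (-45049 - 1*(-26277))) = 1/(1 + (-45049 - 1*(-26277))) = 1/(1 + (-45049 + 26277)) = 1/(1 - 18772) = 1/(-18771) = -1/18771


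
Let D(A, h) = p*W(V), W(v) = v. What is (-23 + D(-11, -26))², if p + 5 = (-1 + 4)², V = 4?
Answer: 49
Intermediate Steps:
p = 4 (p = -5 + (-1 + 4)² = -5 + 3² = -5 + 9 = 4)
D(A, h) = 16 (D(A, h) = 4*4 = 16)
(-23 + D(-11, -26))² = (-23 + 16)² = (-7)² = 49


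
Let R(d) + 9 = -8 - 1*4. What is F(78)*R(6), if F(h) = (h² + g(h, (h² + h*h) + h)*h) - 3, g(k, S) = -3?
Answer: -122787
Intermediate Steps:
R(d) = -21 (R(d) = -9 + (-8 - 1*4) = -9 + (-8 - 4) = -9 - 12 = -21)
F(h) = -3 + h² - 3*h (F(h) = (h² - 3*h) - 3 = -3 + h² - 3*h)
F(78)*R(6) = (-3 + 78² - 3*78)*(-21) = (-3 + 6084 - 234)*(-21) = 5847*(-21) = -122787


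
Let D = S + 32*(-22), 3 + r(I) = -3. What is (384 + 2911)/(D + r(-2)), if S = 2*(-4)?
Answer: -3295/718 ≈ -4.5891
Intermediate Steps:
r(I) = -6 (r(I) = -3 - 3 = -6)
S = -8
D = -712 (D = -8 + 32*(-22) = -8 - 704 = -712)
(384 + 2911)/(D + r(-2)) = (384 + 2911)/(-712 - 6) = 3295/(-718) = 3295*(-1/718) = -3295/718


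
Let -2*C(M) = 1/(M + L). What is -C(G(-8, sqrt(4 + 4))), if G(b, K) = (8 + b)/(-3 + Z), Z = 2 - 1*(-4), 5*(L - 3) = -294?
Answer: -5/558 ≈ -0.0089606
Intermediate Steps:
L = -279/5 (L = 3 + (1/5)*(-294) = 3 - 294/5 = -279/5 ≈ -55.800)
Z = 6 (Z = 2 + 4 = 6)
G(b, K) = 8/3 + b/3 (G(b, K) = (8 + b)/(-3 + 6) = (8 + b)/3 = (8 + b)*(1/3) = 8/3 + b/3)
C(M) = -1/(2*(-279/5 + M)) (C(M) = -1/(2*(M - 279/5)) = -1/(2*(-279/5 + M)))
-C(G(-8, sqrt(4 + 4))) = -(-5)/(-558 + 10*(8/3 + (1/3)*(-8))) = -(-5)/(-558 + 10*(8/3 - 8/3)) = -(-5)/(-558 + 10*0) = -(-5)/(-558 + 0) = -(-5)/(-558) = -(-5)*(-1)/558 = -1*5/558 = -5/558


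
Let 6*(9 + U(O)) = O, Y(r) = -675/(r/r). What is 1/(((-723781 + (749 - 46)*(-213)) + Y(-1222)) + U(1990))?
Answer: -3/2621617 ≈ -1.1443e-6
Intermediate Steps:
Y(r) = -675 (Y(r) = -675/1 = -675*1 = -675)
U(O) = -9 + O/6
1/(((-723781 + (749 - 46)*(-213)) + Y(-1222)) + U(1990)) = 1/(((-723781 + (749 - 46)*(-213)) - 675) + (-9 + (⅙)*1990)) = 1/(((-723781 + 703*(-213)) - 675) + (-9 + 995/3)) = 1/(((-723781 - 149739) - 675) + 968/3) = 1/((-873520 - 675) + 968/3) = 1/(-874195 + 968/3) = 1/(-2621617/3) = -3/2621617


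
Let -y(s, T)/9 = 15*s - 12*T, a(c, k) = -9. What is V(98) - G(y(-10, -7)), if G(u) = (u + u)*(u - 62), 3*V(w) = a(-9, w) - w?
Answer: -1896155/3 ≈ -6.3205e+5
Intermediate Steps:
y(s, T) = -135*s + 108*T (y(s, T) = -9*(15*s - 12*T) = -9*(-12*T + 15*s) = -135*s + 108*T)
V(w) = -3 - w/3 (V(w) = (-9 - w)/3 = -3 - w/3)
G(u) = 2*u*(-62 + u) (G(u) = (2*u)*(-62 + u) = 2*u*(-62 + u))
V(98) - G(y(-10, -7)) = (-3 - ⅓*98) - 2*(-135*(-10) + 108*(-7))*(-62 + (-135*(-10) + 108*(-7))) = (-3 - 98/3) - 2*(1350 - 756)*(-62 + (1350 - 756)) = -107/3 - 2*594*(-62 + 594) = -107/3 - 2*594*532 = -107/3 - 1*632016 = -107/3 - 632016 = -1896155/3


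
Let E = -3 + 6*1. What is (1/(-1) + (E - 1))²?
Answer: 1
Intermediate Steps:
E = 3 (E = -3 + 6 = 3)
(1/(-1) + (E - 1))² = (1/(-1) + (3 - 1))² = (-1 + (3 - 1*1))² = (-1 + (3 - 1))² = (-1 + 2)² = 1² = 1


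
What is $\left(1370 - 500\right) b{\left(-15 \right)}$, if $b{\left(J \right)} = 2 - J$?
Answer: $14790$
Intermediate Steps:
$\left(1370 - 500\right) b{\left(-15 \right)} = \left(1370 - 500\right) \left(2 - -15\right) = 870 \left(2 + 15\right) = 870 \cdot 17 = 14790$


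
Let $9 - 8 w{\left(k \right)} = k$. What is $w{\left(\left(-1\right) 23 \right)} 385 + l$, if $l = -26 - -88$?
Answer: $1602$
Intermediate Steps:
$w{\left(k \right)} = \frac{9}{8} - \frac{k}{8}$
$l = 62$ ($l = -26 + 88 = 62$)
$w{\left(\left(-1\right) 23 \right)} 385 + l = \left(\frac{9}{8} - \frac{\left(-1\right) 23}{8}\right) 385 + 62 = \left(\frac{9}{8} - - \frac{23}{8}\right) 385 + 62 = \left(\frac{9}{8} + \frac{23}{8}\right) 385 + 62 = 4 \cdot 385 + 62 = 1540 + 62 = 1602$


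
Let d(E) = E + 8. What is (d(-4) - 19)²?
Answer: 225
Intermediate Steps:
d(E) = 8 + E
(d(-4) - 19)² = ((8 - 4) - 19)² = (4 - 19)² = (-15)² = 225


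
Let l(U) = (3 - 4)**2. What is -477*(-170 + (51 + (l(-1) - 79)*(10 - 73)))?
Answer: -2287215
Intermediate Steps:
l(U) = 1 (l(U) = (-1)**2 = 1)
-477*(-170 + (51 + (l(-1) - 79)*(10 - 73))) = -477*(-170 + (51 + (1 - 79)*(10 - 73))) = -477*(-170 + (51 - 78*(-63))) = -477*(-170 + (51 + 4914)) = -477*(-170 + 4965) = -477*4795 = -2287215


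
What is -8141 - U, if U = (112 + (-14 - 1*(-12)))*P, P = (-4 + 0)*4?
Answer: -6381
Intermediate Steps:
P = -16 (P = -4*4 = -16)
U = -1760 (U = (112 + (-14 - 1*(-12)))*(-16) = (112 + (-14 + 12))*(-16) = (112 - 2)*(-16) = 110*(-16) = -1760)
-8141 - U = -8141 - 1*(-1760) = -8141 + 1760 = -6381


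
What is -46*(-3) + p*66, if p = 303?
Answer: 20136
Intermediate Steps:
-46*(-3) + p*66 = -46*(-3) + 303*66 = 138 + 19998 = 20136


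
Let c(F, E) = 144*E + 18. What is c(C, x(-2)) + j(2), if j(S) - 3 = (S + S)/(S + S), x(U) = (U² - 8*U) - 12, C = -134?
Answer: 1174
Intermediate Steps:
x(U) = -12 + U² - 8*U
j(S) = 4 (j(S) = 3 + (S + S)/(S + S) = 3 + (2*S)/((2*S)) = 3 + (2*S)*(1/(2*S)) = 3 + 1 = 4)
c(F, E) = 18 + 144*E
c(C, x(-2)) + j(2) = (18 + 144*(-12 + (-2)² - 8*(-2))) + 4 = (18 + 144*(-12 + 4 + 16)) + 4 = (18 + 144*8) + 4 = (18 + 1152) + 4 = 1170 + 4 = 1174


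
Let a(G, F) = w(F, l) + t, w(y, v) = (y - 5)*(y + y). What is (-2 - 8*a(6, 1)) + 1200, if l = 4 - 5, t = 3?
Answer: 1238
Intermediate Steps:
l = -1
w(y, v) = 2*y*(-5 + y) (w(y, v) = (-5 + y)*(2*y) = 2*y*(-5 + y))
a(G, F) = 3 + 2*F*(-5 + F) (a(G, F) = 2*F*(-5 + F) + 3 = 3 + 2*F*(-5 + F))
(-2 - 8*a(6, 1)) + 1200 = (-2 - 8*(3 + 2*1*(-5 + 1))) + 1200 = (-2 - 8*(3 + 2*1*(-4))) + 1200 = (-2 - 8*(3 - 8)) + 1200 = (-2 - 8*(-5)) + 1200 = (-2 + 40) + 1200 = 38 + 1200 = 1238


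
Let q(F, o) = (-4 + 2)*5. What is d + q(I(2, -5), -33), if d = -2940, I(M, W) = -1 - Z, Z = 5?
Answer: -2950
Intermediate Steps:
I(M, W) = -6 (I(M, W) = -1 - 1*5 = -1 - 5 = -6)
q(F, o) = -10 (q(F, o) = -2*5 = -10)
d + q(I(2, -5), -33) = -2940 - 10 = -2950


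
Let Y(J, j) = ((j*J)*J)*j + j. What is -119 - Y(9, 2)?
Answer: -445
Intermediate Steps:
Y(J, j) = j + J²*j² (Y(J, j) = ((J*j)*J)*j + j = (j*J²)*j + j = J²*j² + j = j + J²*j²)
-119 - Y(9, 2) = -119 - 2*(1 + 2*9²) = -119 - 2*(1 + 2*81) = -119 - 2*(1 + 162) = -119 - 2*163 = -119 - 1*326 = -119 - 326 = -445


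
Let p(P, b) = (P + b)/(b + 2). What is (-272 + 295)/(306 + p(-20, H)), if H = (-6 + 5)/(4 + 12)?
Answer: 713/9165 ≈ 0.077796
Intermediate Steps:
H = -1/16 ≈ -0.062500
p(P, b) = (P + b)/(2 + b)
(-272 + 295)/(306 + p(-20, H)) = (-272 + 295)/(306 + (-20 - 1/16)/(2 - 1/16)) = 23/(306 - 321/16/(31/16)) = 23/(306 + (16/31)*(-321/16)) = 23/(306 - 321/31) = 23/(9165/31) = 23*(31/9165) = 713/9165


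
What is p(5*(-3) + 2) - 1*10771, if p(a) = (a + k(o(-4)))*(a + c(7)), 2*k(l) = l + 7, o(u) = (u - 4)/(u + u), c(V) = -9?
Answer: -10573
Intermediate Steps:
o(u) = (-4 + u)/(2*u) (o(u) = (-4 + u)/((2*u)) = (-4 + u)*(1/(2*u)) = (-4 + u)/(2*u))
k(l) = 7/2 + l/2 (k(l) = (l + 7)/2 = (7 + l)/2 = 7/2 + l/2)
p(a) = (-9 + a)*(4 + a) (p(a) = (a + (7/2 + ((½)*(-4 - 4)/(-4))/2))*(a - 9) = (a + (7/2 + ((½)*(-¼)*(-8))/2))*(-9 + a) = (a + (7/2 + (½)*1))*(-9 + a) = (a + (7/2 + ½))*(-9 + a) = (a + 4)*(-9 + a) = (4 + a)*(-9 + a) = (-9 + a)*(4 + a))
p(5*(-3) + 2) - 1*10771 = (-36 + (5*(-3) + 2)² - 5*(5*(-3) + 2)) - 1*10771 = (-36 + (-15 + 2)² - 5*(-15 + 2)) - 10771 = (-36 + (-13)² - 5*(-13)) - 10771 = (-36 + 169 + 65) - 10771 = 198 - 10771 = -10573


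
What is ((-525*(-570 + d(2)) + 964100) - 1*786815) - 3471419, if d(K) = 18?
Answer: -3004334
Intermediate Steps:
((-525*(-570 + d(2)) + 964100) - 1*786815) - 3471419 = ((-525*(-570 + 18) + 964100) - 1*786815) - 3471419 = ((-525*(-552) + 964100) - 786815) - 3471419 = ((289800 + 964100) - 786815) - 3471419 = (1253900 - 786815) - 3471419 = 467085 - 3471419 = -3004334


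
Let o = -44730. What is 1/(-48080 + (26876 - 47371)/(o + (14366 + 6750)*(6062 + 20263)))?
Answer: -111166794/5344899459619 ≈ -2.0799e-5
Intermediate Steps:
1/(-48080 + (26876 - 47371)/(o + (14366 + 6750)*(6062 + 20263))) = 1/(-48080 + (26876 - 47371)/(-44730 + (14366 + 6750)*(6062 + 20263))) = 1/(-48080 - 20495/(-44730 + 21116*26325)) = 1/(-48080 - 20495/(-44730 + 555878700)) = 1/(-48080 - 20495/555833970) = 1/(-48080 - 20495*1/555833970) = 1/(-48080 - 4099/111166794) = 1/(-5344899459619/111166794) = -111166794/5344899459619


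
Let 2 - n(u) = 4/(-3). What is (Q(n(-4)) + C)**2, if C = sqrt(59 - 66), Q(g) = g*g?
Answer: 9433/81 + 200*I*sqrt(7)/9 ≈ 116.46 + 58.794*I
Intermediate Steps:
n(u) = 10/3 (n(u) = 2 - 4/(-3) = 2 - 4*(-1)/3 = 2 - 1*(-4/3) = 2 + 4/3 = 10/3)
Q(g) = g**2
C = I*sqrt(7) (C = sqrt(-7) = I*sqrt(7) ≈ 2.6458*I)
(Q(n(-4)) + C)**2 = ((10/3)**2 + I*sqrt(7))**2 = (100/9 + I*sqrt(7))**2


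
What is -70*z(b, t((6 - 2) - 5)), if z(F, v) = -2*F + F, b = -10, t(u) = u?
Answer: -700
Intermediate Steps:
z(F, v) = -F
-70*z(b, t((6 - 2) - 5)) = -(-70)*(-10) = -70*10 = -700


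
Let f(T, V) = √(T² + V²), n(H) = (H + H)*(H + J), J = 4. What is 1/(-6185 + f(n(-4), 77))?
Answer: -1/6108 ≈ -0.00016372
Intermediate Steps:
n(H) = 2*H*(4 + H) (n(H) = (H + H)*(H + 4) = (2*H)*(4 + H) = 2*H*(4 + H))
1/(-6185 + f(n(-4), 77)) = 1/(-6185 + √((2*(-4)*(4 - 4))² + 77²)) = 1/(-6185 + √((2*(-4)*0)² + 5929)) = 1/(-6185 + √(0² + 5929)) = 1/(-6185 + √(0 + 5929)) = 1/(-6185 + √5929) = 1/(-6185 + 77) = 1/(-6108) = -1/6108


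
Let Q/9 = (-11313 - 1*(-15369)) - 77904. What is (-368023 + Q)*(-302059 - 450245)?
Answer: 776870487120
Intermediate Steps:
Q = -664632 (Q = 9*((-11313 - 1*(-15369)) - 77904) = 9*((-11313 + 15369) - 77904) = 9*(4056 - 77904) = 9*(-73848) = -664632)
(-368023 + Q)*(-302059 - 450245) = (-368023 - 664632)*(-302059 - 450245) = -1032655*(-752304) = 776870487120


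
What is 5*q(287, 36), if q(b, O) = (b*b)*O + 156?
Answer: 14827200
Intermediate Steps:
q(b, O) = 156 + O*b² (q(b, O) = b²*O + 156 = O*b² + 156 = 156 + O*b²)
5*q(287, 36) = 5*(156 + 36*287²) = 5*(156 + 36*82369) = 5*(156 + 2965284) = 5*2965440 = 14827200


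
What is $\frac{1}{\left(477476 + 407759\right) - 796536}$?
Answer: $\frac{1}{88699} \approx 1.1274 \cdot 10^{-5}$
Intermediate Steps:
$\frac{1}{\left(477476 + 407759\right) - 796536} = \frac{1}{885235 - 796536} = \frac{1}{88699}$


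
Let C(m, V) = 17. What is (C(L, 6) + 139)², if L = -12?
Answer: 24336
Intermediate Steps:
(C(L, 6) + 139)² = (17 + 139)² = 156² = 24336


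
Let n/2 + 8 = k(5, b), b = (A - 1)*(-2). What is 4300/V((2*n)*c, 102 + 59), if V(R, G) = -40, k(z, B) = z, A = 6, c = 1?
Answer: -215/2 ≈ -107.50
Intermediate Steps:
b = -10 (b = (6 - 1)*(-2) = 5*(-2) = -10)
n = -6 (n = -16 + 2*5 = -16 + 10 = -6)
4300/V((2*n)*c, 102 + 59) = 4300/(-40) = 4300*(-1/40) = -215/2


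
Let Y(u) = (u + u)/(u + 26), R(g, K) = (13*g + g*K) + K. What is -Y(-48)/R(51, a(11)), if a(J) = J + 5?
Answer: -48/16445 ≈ -0.0029188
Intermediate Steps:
a(J) = 5 + J
R(g, K) = K + 13*g + K*g (R(g, K) = (13*g + K*g) + K = K + 13*g + K*g)
Y(u) = 2*u/(26 + u) (Y(u) = (2*u)/(26 + u) = 2*u/(26 + u))
-Y(-48)/R(51, a(11)) = -2*(-48)/(26 - 48)/((5 + 11) + 13*51 + (5 + 11)*51) = -2*(-48)/(-22)/(16 + 663 + 16*51) = -2*(-48)*(-1/22)/(16 + 663 + 816) = -48/(11*1495) = -1*48/16445 = -48/16445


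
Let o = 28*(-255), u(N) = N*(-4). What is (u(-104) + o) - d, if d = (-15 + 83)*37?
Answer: -9240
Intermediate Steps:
u(N) = -4*N
d = 2516 (d = 68*37 = 2516)
o = -7140
(u(-104) + o) - d = (-4*(-104) - 7140) - 1*2516 = (416 - 7140) - 2516 = -6724 - 2516 = -9240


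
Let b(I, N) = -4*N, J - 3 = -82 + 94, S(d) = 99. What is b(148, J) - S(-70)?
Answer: -159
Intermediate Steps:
J = 15 (J = 3 + (-82 + 94) = 3 + 12 = 15)
b(148, J) - S(-70) = -4*15 - 1*99 = -60 - 99 = -159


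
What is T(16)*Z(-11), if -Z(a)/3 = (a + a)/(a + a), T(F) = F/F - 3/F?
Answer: -39/16 ≈ -2.4375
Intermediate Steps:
T(F) = 1 - 3/F
Z(a) = -3 (Z(a) = -3*(a + a)/(a + a) = -3*2*a/(2*a) = -3*2*a*1/(2*a) = -3*1 = -3)
T(16)*Z(-11) = ((-3 + 16)/16)*(-3) = ((1/16)*13)*(-3) = (13/16)*(-3) = -39/16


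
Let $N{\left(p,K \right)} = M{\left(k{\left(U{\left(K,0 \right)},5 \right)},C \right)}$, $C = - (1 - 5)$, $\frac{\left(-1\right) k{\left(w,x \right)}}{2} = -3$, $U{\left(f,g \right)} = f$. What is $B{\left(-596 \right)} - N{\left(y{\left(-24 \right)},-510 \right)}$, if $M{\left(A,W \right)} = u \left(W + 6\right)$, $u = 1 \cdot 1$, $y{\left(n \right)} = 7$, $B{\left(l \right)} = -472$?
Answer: $-482$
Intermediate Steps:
$u = 1$
$k{\left(w,x \right)} = 6$ ($k{\left(w,x \right)} = \left(-2\right) \left(-3\right) = 6$)
$C = 4$ ($C = \left(-1\right) \left(-4\right) = 4$)
$M{\left(A,W \right)} = 6 + W$ ($M{\left(A,W \right)} = 1 \left(W + 6\right) = 1 \left(6 + W\right) = 6 + W$)
$N{\left(p,K \right)} = 10$ ($N{\left(p,K \right)} = 6 + 4 = 10$)
$B{\left(-596 \right)} - N{\left(y{\left(-24 \right)},-510 \right)} = -472 - 10 = -482$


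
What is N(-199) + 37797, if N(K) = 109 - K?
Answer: 38105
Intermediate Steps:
N(-199) + 37797 = (109 - 1*(-199)) + 37797 = (109 + 199) + 37797 = 308 + 37797 = 38105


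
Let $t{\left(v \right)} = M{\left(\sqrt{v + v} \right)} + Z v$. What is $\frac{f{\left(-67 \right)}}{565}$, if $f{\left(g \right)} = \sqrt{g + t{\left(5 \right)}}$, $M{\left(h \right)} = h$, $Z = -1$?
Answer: $\frac{\sqrt{-72 + \sqrt{10}}}{565} \approx 0.014685 i$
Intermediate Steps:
$t{\left(v \right)} = - v + \sqrt{2} \sqrt{v}$ ($t{\left(v \right)} = \sqrt{v + v} - v = \sqrt{2 v} - v = \sqrt{2} \sqrt{v} - v = - v + \sqrt{2} \sqrt{v}$)
$f{\left(g \right)} = \sqrt{-5 + g + \sqrt{10}}$ ($f{\left(g \right)} = \sqrt{g - \left(5 - \sqrt{2} \sqrt{5}\right)} = \sqrt{g - \left(5 - \sqrt{10}\right)} = \sqrt{-5 + g + \sqrt{10}}$)
$\frac{f{\left(-67 \right)}}{565} = \frac{\sqrt{-5 - 67 + \sqrt{10}}}{565} = \sqrt{-72 + \sqrt{10}} \cdot \frac{1}{565} = \frac{\sqrt{-72 + \sqrt{10}}}{565}$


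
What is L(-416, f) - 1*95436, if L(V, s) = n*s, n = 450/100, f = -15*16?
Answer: -96516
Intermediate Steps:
f = -240
n = 9/2 (n = 450*(1/100) = 9/2 ≈ 4.5000)
L(V, s) = 9*s/2
L(-416, f) - 1*95436 = (9/2)*(-240) - 1*95436 = -1080 - 95436 = -96516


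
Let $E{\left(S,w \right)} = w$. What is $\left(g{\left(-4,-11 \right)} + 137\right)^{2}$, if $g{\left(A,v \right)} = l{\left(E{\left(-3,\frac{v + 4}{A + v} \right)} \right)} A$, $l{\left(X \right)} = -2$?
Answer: $21025$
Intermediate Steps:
$g{\left(A,v \right)} = - 2 A$
$\left(g{\left(-4,-11 \right)} + 137\right)^{2} = \left(\left(-2\right) \left(-4\right) + 137\right)^{2} = \left(8 + 137\right)^{2} = 145^{2} = 21025$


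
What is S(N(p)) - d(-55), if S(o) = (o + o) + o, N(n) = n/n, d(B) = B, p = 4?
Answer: 58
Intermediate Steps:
N(n) = 1
S(o) = 3*o (S(o) = 2*o + o = 3*o)
S(N(p)) - d(-55) = 3*1 - 1*(-55) = 3 + 55 = 58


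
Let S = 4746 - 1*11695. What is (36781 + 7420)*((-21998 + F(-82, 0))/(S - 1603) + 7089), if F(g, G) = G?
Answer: 1340331808163/4276 ≈ 3.1345e+8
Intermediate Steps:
S = -6949 (S = 4746 - 11695 = -6949)
(36781 + 7420)*((-21998 + F(-82, 0))/(S - 1603) + 7089) = (36781 + 7420)*((-21998 + 0)/(-6949 - 1603) + 7089) = 44201*(-21998/(-8552) + 7089) = 44201*(-21998*(-1/8552) + 7089) = 44201*(10999/4276 + 7089) = 44201*(30323563/4276) = 1340331808163/4276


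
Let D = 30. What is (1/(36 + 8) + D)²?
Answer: 1745041/1936 ≈ 901.36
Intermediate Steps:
(1/(36 + 8) + D)² = (1/(36 + 8) + 30)² = (1/44 + 30)² = (1321/44)² = 1745041/1936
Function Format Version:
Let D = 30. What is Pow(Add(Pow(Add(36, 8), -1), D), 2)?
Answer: Rational(1745041, 1936) ≈ 901.36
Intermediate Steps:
Pow(Add(Pow(Add(36, 8), -1), D), 2) = Pow(Add(Pow(Add(36, 8), -1), 30), 2) = Pow(Add(Pow(44, -1), 30), 2) = Pow(Add(Rational(1, 44), 30), 2) = Pow(Rational(1321, 44), 2) = Rational(1745041, 1936)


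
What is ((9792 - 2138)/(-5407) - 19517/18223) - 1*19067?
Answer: -1878950094248/98531761 ≈ -19070.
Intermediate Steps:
((9792 - 2138)/(-5407) - 19517/18223) - 1*19067 = (7654*(-1/5407) - 19517*1/18223) - 19067 = (-7654/5407 - 19517/18223) - 19067 = -245007261/98531761 - 19067 = -1878950094248/98531761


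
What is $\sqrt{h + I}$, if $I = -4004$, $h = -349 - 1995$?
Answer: $46 i \sqrt{3} \approx 79.674 i$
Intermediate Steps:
$h = -2344$ ($h = -349 - 1995 = -2344$)
$\sqrt{h + I} = \sqrt{-2344 - 4004} = \sqrt{-6348} = 46 i \sqrt{3}$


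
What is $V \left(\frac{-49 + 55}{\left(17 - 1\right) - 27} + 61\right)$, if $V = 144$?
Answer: $\frac{95760}{11} \approx 8705.5$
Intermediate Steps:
$V \left(\frac{-49 + 55}{\left(17 - 1\right) - 27} + 61\right) = 144 \left(\frac{-49 + 55}{\left(17 - 1\right) - 27} + 61\right) = 144 \left(\frac{6}{16 - 27} + 61\right) = 144 \left(\frac{6}{-11} + 61\right) = 144 \left(6 \left(- \frac{1}{11}\right) + 61\right) = 144 \left(- \frac{6}{11} + 61\right) = 144 \cdot \frac{665}{11} = \frac{95760}{11}$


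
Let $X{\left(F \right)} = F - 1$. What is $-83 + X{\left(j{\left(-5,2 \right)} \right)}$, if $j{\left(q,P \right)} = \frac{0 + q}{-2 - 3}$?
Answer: $-83$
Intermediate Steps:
$j{\left(q,P \right)} = - \frac{q}{5}$ ($j{\left(q,P \right)} = \frac{q}{-5} = q \left(- \frac{1}{5}\right) = - \frac{q}{5}$)
$X{\left(F \right)} = -1 + F$
$-83 + X{\left(j{\left(-5,2 \right)} \right)} = -83 - 0 = -83 + \left(-1 + 1\right) = -83 + 0 = -83$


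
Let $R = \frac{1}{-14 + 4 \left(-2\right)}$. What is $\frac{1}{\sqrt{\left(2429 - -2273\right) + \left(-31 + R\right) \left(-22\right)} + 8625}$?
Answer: $\frac{575}{4959016} - \frac{\sqrt{5385}}{74385240} \approx 0.00011496$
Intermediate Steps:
$R = - \frac{1}{22}$ ($R = \frac{1}{-14 - 8} = \frac{1}{-22} = - \frac{1}{22} \approx -0.045455$)
$\frac{1}{\sqrt{\left(2429 - -2273\right) + \left(-31 + R\right) \left(-22\right)} + 8625} = \frac{1}{\sqrt{\left(2429 - -2273\right) + \left(-31 - \frac{1}{22}\right) \left(-22\right)} + 8625} = \frac{1}{\sqrt{\left(2429 + 2273\right) - -683} + 8625} = \frac{1}{\sqrt{4702 + 683} + 8625} = \frac{1}{\sqrt{5385} + 8625} = \frac{1}{8625 + \sqrt{5385}}$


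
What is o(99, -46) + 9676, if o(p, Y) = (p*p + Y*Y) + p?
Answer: 21692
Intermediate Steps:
o(p, Y) = p + Y² + p² (o(p, Y) = (p² + Y²) + p = (Y² + p²) + p = p + Y² + p²)
o(99, -46) + 9676 = (99 + (-46)² + 99²) + 9676 = (99 + 2116 + 9801) + 9676 = 12016 + 9676 = 21692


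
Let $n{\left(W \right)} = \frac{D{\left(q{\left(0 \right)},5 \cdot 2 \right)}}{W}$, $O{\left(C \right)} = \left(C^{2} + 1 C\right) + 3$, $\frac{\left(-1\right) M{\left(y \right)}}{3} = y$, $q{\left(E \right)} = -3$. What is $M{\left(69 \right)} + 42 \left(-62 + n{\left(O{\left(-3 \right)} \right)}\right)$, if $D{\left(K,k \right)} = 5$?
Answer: $- \frac{8363}{3} \approx -2787.7$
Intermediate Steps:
$M{\left(y \right)} = - 3 y$
$O{\left(C \right)} = 3 + C + C^{2}$ ($O{\left(C \right)} = \left(C^{2} + C\right) + 3 = \left(C + C^{2}\right) + 3 = 3 + C + C^{2}$)
$n{\left(W \right)} = \frac{5}{W}$
$M{\left(69 \right)} + 42 \left(-62 + n{\left(O{\left(-3 \right)} \right)}\right) = \left(-3\right) 69 + 42 \left(-62 + \frac{5}{3 - 3 + \left(-3\right)^{2}}\right) = -207 + 42 \left(-62 + \frac{5}{3 - 3 + 9}\right) = -207 + 42 \left(-62 + \frac{5}{9}\right) = -207 + 42 \left(- \frac{553}{9}\right) = -207 - \frac{7742}{3} = - \frac{8363}{3}$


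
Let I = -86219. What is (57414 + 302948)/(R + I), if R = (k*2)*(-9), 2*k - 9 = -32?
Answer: -180181/43006 ≈ -4.1897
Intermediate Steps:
k = -23/2 (k = 9/2 + (1/2)*(-32) = 9/2 - 16 = -23/2 ≈ -11.500)
R = 207 (R = -23/2*2*(-9) = -23*(-9) = 207)
(57414 + 302948)/(R + I) = (57414 + 302948)/(207 - 86219) = 360362/(-86012) = 360362*(-1/86012) = -180181/43006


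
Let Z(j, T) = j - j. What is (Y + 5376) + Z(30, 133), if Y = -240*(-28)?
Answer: 12096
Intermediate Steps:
Z(j, T) = 0
Y = 6720
(Y + 5376) + Z(30, 133) = (6720 + 5376) + 0 = 12096 + 0 = 12096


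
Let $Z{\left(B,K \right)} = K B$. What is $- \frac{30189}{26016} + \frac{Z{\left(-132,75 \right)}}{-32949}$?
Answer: $- \frac{27301443}{31748192} \approx -0.85994$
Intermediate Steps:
$Z{\left(B,K \right)} = B K$
$- \frac{30189}{26016} + \frac{Z{\left(-132,75 \right)}}{-32949} = - \frac{30189}{26016} + \frac{\left(-132\right) 75}{-32949} = \left(-30189\right) \frac{1}{26016} - - \frac{1100}{3661} = - \frac{10063}{8672} + \frac{1100}{3661} = - \frac{27301443}{31748192}$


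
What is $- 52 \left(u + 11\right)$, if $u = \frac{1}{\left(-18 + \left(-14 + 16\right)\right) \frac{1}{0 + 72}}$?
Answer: $-338$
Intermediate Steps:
$u = - \frac{9}{2}$ ($u = \frac{1}{\left(-18 + 2\right) \frac{1}{72}} = \frac{1}{\left(-16\right) \frac{1}{72}} = \frac{1}{- \frac{2}{9}} = - \frac{9}{2} \approx -4.5$)
$- 52 \left(u + 11\right) = - 52 \left(- \frac{9}{2} + 11\right) = \left(-52\right) \frac{13}{2} = -338$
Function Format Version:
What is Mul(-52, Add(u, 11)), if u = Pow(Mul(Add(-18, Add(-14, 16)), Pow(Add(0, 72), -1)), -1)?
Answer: -338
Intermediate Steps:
u = Rational(-9, 2) (u = Pow(Mul(Add(-18, 2), Pow(72, -1)), -1) = Pow(Mul(-16, Rational(1, 72)), -1) = Pow(Rational(-2, 9), -1) = Rational(-9, 2) ≈ -4.5000)
Mul(-52, Add(u, 11)) = Mul(-52, Add(Rational(-9, 2), 11)) = Mul(-52, Rational(13, 2)) = -338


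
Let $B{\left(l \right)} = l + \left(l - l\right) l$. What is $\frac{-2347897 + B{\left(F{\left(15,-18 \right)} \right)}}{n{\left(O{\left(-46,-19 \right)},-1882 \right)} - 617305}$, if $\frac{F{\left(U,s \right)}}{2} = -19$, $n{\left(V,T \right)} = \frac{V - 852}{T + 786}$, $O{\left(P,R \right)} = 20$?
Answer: $\frac{107222365}{28190227} \approx 3.8035$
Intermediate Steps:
$n{\left(V,T \right)} = \frac{-852 + V}{786 + T}$
$F{\left(U,s \right)} = -38$ ($F{\left(U,s \right)} = 2 \left(-19\right) = -38$)
$B{\left(l \right)} = l$ ($B{\left(l \right)} = l + 0 l = l + 0 = l$)
$\frac{-2347897 + B{\left(F{\left(15,-18 \right)} \right)}}{n{\left(O{\left(-46,-19 \right)},-1882 \right)} - 617305} = \frac{-2347897 - 38}{\frac{-852 + 20}{786 - 1882} - 617305} = - \frac{2347935}{\frac{1}{-1096} \left(-832\right) - 617305} = - \frac{2347935}{\left(- \frac{1}{1096}\right) \left(-832\right) - 617305} = - \frac{2347935}{\frac{104}{137} - 617305} = - \frac{2347935}{- \frac{84570681}{137}} = \left(-2347935\right) \left(- \frac{137}{84570681}\right) = \frac{107222365}{28190227}$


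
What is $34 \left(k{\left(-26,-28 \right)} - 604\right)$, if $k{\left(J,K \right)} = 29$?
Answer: $-19550$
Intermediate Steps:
$34 \left(k{\left(-26,-28 \right)} - 604\right) = 34 \left(29 - 604\right) = 34 \left(-575\right) = -19550$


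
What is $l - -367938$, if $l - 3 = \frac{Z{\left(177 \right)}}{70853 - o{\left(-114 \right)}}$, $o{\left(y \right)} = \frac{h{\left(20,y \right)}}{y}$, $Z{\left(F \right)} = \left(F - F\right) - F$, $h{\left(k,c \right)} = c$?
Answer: $\frac{26069355555}{70852} \approx 3.6794 \cdot 10^{5}$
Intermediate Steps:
$Z{\left(F \right)} = - F$ ($Z{\left(F \right)} = 0 - F = - F$)
$o{\left(y \right)} = 1$ ($o{\left(y \right)} = \frac{y}{y} = 1$)
$l = \frac{212379}{70852}$ ($l = 3 + \frac{\left(-1\right) 177}{70853 - 1} = 3 - \frac{177}{70853 - 1} = 3 - \frac{177}{70852} = \frac{212379}{70852} \approx 2.9975$)
$l - -367938 = \frac{212379}{70852} - -367938 = \frac{212379}{70852} + 367938 = \frac{26069355555}{70852}$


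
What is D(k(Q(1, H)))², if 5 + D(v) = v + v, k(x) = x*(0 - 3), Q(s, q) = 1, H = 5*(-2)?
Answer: 121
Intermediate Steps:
H = -10
k(x) = -3*x (k(x) = x*(-3) = -3*x)
D(v) = -5 + 2*v (D(v) = -5 + (v + v) = -5 + 2*v)
D(k(Q(1, H)))² = (-5 + 2*(-3*1))² = (-5 + 2*(-3))² = (-5 - 6)² = (-11)² = 121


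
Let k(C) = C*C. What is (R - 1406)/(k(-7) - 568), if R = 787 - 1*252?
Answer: 871/519 ≈ 1.6782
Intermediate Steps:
k(C) = C²
R = 535 (R = 787 - 252 = 535)
(R - 1406)/(k(-7) - 568) = (535 - 1406)/((-7)² - 568) = -871/(49 - 568) = -871/(-519) = -871*(-1/519) = 871/519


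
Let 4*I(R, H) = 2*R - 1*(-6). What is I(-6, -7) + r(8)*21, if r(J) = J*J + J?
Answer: 3021/2 ≈ 1510.5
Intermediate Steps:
r(J) = J + J**2 (r(J) = J**2 + J = J + J**2)
I(R, H) = 3/2 + R/2 (I(R, H) = (2*R - 1*(-6))/4 = (2*R + 6)/4 = (6 + 2*R)/4 = 3/2 + R/2)
I(-6, -7) + r(8)*21 = (3/2 + (1/2)*(-6)) + (8*(1 + 8))*21 = (3/2 - 3) + (8*9)*21 = -3/2 + 72*21 = -3/2 + 1512 = 3021/2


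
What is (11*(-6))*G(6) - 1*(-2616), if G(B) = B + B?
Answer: 1824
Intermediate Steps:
G(B) = 2*B
(11*(-6))*G(6) - 1*(-2616) = (11*(-6))*(2*6) - 1*(-2616) = -66*12 + 2616 = -792 + 2616 = 1824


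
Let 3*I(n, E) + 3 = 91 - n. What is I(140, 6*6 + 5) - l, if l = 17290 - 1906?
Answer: -46204/3 ≈ -15401.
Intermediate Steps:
I(n, E) = 88/3 - n/3 (I(n, E) = -1 + (91 - n)/3 = -1 + (91/3 - n/3) = 88/3 - n/3)
l = 15384
I(140, 6*6 + 5) - l = (88/3 - ⅓*140) - 1*15384 = (88/3 - 140/3) - 15384 = -52/3 - 15384 = -46204/3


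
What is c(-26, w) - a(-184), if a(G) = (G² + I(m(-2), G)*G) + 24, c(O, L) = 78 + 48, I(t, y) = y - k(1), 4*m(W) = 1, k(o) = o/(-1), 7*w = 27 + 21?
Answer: -67426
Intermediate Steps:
w = 48/7 (w = (27 + 21)/7 = (⅐)*48 = 48/7 ≈ 6.8571)
k(o) = -o (k(o) = o*(-1) = -o)
m(W) = ¼ (m(W) = (¼)*1 = ¼)
I(t, y) = 1 + y (I(t, y) = y - (-1) = y - 1*(-1) = y + 1 = 1 + y)
c(O, L) = 126
a(G) = 24 + G² + G*(1 + G) (a(G) = (G² + (1 + G)*G) + 24 = (G² + G*(1 + G)) + 24 = 24 + G² + G*(1 + G))
c(-26, w) - a(-184) = 126 - (24 - 184 + 2*(-184)²) = 126 - (24 - 184 + 2*33856) = 126 - (24 - 184 + 67712) = 126 - 1*67552 = 126 - 67552 = -67426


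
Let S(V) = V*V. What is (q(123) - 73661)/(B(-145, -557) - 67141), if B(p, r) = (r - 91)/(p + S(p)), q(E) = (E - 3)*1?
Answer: 21326890/19470899 ≈ 1.0953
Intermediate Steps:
S(V) = V**2
q(E) = -3 + E (q(E) = (-3 + E)*1 = -3 + E)
B(p, r) = (-91 + r)/(p + p**2) (B(p, r) = (r - 91)/(p + p**2) = (-91 + r)/(p + p**2))
(q(123) - 73661)/(B(-145, -557) - 67141) = ((-3 + 123) - 73661)/((-91 - 557)/((-145)*(1 - 145)) - 67141) = (120 - 73661)/(-1/145*(-648)/(-144) - 67141) = -73541/(-1/145*(-1/144)*(-648) - 67141) = -73541/(-9/290 - 67141) = -73541/(-19470899/290) = -73541*(-290/19470899) = 21326890/19470899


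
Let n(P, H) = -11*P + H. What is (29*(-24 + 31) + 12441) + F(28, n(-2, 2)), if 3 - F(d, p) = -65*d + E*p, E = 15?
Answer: 14107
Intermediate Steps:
n(P, H) = H - 11*P
F(d, p) = 3 - 15*p + 65*d (F(d, p) = 3 - (-65*d + 15*p) = 3 + (-15*p + 65*d) = 3 - 15*p + 65*d)
(29*(-24 + 31) + 12441) + F(28, n(-2, 2)) = (29*(-24 + 31) + 12441) + (3 - 15*(2 - 11*(-2)) + 65*28) = (29*7 + 12441) + (3 - 15*(2 + 22) + 1820) = (203 + 12441) + (3 - 15*24 + 1820) = 12644 + (3 - 360 + 1820) = 12644 + 1463 = 14107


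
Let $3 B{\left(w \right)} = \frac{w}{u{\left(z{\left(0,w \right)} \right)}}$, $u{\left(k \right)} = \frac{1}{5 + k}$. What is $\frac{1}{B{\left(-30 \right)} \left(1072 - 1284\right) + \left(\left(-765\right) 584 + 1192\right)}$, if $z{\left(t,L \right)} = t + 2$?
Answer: $- \frac{1}{430728} \approx -2.3216 \cdot 10^{-6}$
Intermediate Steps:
$z{\left(t,L \right)} = 2 + t$
$B{\left(w \right)} = \frac{7 w}{3}$ ($B{\left(w \right)} = \frac{w \frac{1}{\frac{1}{5 + \left(2 + 0\right)}}}{3} = \frac{w \frac{1}{\frac{1}{5 + 2}}}{3} = \frac{w \frac{1}{\frac{1}{7}}}{3} = \frac{w 7}{3} = \frac{7 w}{3}$)
$\frac{1}{B{\left(-30 \right)} \left(1072 - 1284\right) + \left(\left(-765\right) 584 + 1192\right)} = \frac{1}{\frac{7}{3} \left(-30\right) \left(1072 - 1284\right) + \left(\left(-765\right) 584 + 1192\right)} = \frac{1}{\left(-70\right) \left(-212\right) + \left(-446760 + 1192\right)} = \frac{1}{14840 - 445568} = \frac{1}{-430728} = - \frac{1}{430728}$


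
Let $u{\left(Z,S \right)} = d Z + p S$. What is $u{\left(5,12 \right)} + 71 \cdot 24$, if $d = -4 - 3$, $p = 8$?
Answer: $1765$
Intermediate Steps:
$d = -7$ ($d = -4 - 3 = -7$)
$u{\left(Z,S \right)} = - 7 Z + 8 S$
$u{\left(5,12 \right)} + 71 \cdot 24 = \left(\left(-7\right) 5 + 8 \cdot 12\right) + 71 \cdot 24 = \left(-35 + 96\right) + 1704 = 61 + 1704 = 1765$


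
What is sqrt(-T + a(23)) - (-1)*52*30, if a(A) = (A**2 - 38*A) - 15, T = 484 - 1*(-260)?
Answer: 1560 + 4*I*sqrt(69) ≈ 1560.0 + 33.227*I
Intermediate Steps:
T = 744 (T = 484 + 260 = 744)
a(A) = -15 + A**2 - 38*A
sqrt(-T + a(23)) - (-1)*52*30 = sqrt(-1*744 + (-15 + 23**2 - 38*23)) - (-1)*52*30 = sqrt(-744 + (-15 + 529 - 874)) - (-1)*1560 = sqrt(-744 - 360) - 1*(-1560) = sqrt(-1104) + 1560 = 4*I*sqrt(69) + 1560 = 1560 + 4*I*sqrt(69)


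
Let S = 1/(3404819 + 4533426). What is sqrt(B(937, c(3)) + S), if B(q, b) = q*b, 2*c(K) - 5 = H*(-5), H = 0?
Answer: sqrt(12050151522726270)/2268070 ≈ 48.399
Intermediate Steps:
c(K) = 5/2 (c(K) = 5/2 + (0*(-5))/2 = 5/2 + (1/2)*0 = 5/2 + 0 = 5/2)
B(q, b) = b*q
S = 1/7938245 ≈ 1.2597e-7
sqrt(B(937, c(3)) + S) = sqrt((5/2)*937 + 1/7938245) = sqrt(4685/2 + 1/7938245) = sqrt(37190677827/15876490) = sqrt(12050151522726270)/2268070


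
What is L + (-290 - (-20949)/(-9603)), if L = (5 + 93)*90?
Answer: 27297547/3201 ≈ 8527.8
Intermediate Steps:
L = 8820 (L = 98*90 = 8820)
L + (-290 - (-20949)/(-9603)) = 8820 + (-290 - (-20949)/(-9603)) = 8820 + (-290 - (-20949)*(-1)/9603) = 8820 + (-290 - 1*6983/3201) = 8820 + (-290 - 6983/3201) = 8820 - 935273/3201 = 27297547/3201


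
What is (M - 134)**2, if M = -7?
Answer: 19881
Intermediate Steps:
(M - 134)**2 = (-7 - 134)**2 = (-141)**2 = 19881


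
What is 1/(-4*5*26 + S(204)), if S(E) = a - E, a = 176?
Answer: -1/548 ≈ -0.0018248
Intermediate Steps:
S(E) = 176 - E
1/(-4*5*26 + S(204)) = 1/(-4*5*26 + (176 - 1*204)) = 1/(-20*26 + (176 - 204)) = 1/(-520 - 28) = 1/(-548) = -1/548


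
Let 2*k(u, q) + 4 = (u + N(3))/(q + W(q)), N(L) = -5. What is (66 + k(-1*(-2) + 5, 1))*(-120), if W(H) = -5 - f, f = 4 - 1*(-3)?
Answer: -84360/11 ≈ -7669.1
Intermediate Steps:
f = 7 (f = 4 + 3 = 7)
W(H) = -12 (W(H) = -5 - 1*7 = -5 - 7 = -12)
k(u, q) = -2 + (-5 + u)/(2*(-12 + q)) (k(u, q) = -2 + ((u - 5)/(q - 12))/2 = -2 + ((-5 + u)/(-12 + q))/2 = -2 + (-5 + u)/(2*(-12 + q)))
(66 + k(-1*(-2) + 5, 1))*(-120) = (66 + (43 + (-1*(-2) + 5) - 4*1)/(2*(-12 + 1)))*(-120) = (66 + (1/2)*(43 + (2 + 5) - 4)/(-11))*(-120) = (66 + (1/2)*(-1/11)*(43 + 7 - 4))*(-120) = (66 + (1/2)*(-1/11)*46)*(-120) = (66 - 23/11)*(-120) = (703/11)*(-120) = -84360/11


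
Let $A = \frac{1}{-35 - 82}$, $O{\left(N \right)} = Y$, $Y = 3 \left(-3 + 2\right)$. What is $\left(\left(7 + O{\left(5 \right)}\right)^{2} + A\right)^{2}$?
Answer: $\frac{3500641}{13689} \approx 255.73$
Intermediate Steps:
$Y = -3$ ($Y = 3 \left(-1\right) = -3$)
$O{\left(N \right)} = -3$
$A = - \frac{1}{117}$ ($A = \frac{1}{-117} = - \frac{1}{117} \approx -0.008547$)
$\left(\left(7 + O{\left(5 \right)}\right)^{2} + A\right)^{2} = \left(\left(7 - 3\right)^{2} - \frac{1}{117}\right)^{2} = \left(4^{2} - \frac{1}{117}\right)^{2} = \left(16 - \frac{1}{117}\right)^{2} = \left(\frac{1871}{117}\right)^{2} = \frac{3500641}{13689}$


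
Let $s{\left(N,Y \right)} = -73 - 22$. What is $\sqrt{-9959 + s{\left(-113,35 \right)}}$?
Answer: $i \sqrt{10054} \approx 100.27 i$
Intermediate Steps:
$s{\left(N,Y \right)} = -95$ ($s{\left(N,Y \right)} = -73 - 22 = -95$)
$\sqrt{-9959 + s{\left(-113,35 \right)}} = \sqrt{-9959 - 95} = \sqrt{-10054} = i \sqrt{10054}$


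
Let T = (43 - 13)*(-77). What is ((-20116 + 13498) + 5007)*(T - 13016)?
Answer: 24690186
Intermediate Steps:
T = -2310 (T = 30*(-77) = -2310)
((-20116 + 13498) + 5007)*(T - 13016) = ((-20116 + 13498) + 5007)*(-2310 - 13016) = (-6618 + 5007)*(-15326) = -1611*(-15326) = 24690186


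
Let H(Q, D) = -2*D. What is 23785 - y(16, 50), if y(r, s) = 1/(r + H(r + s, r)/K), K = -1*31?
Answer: 12558449/528 ≈ 23785.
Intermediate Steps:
K = -31
y(r, s) = 31/(33*r) (y(r, s) = 1/(r - 2*r/(-31)) = 1/(r - 2*r*(-1/31)) = 1/(r + 2*r/31) = 1/(33*r/31) = 31/(33*r))
23785 - y(16, 50) = 23785 - 31/(33*16) = 23785 - 1*31/528 = 23785 - 31/528 = 12558449/528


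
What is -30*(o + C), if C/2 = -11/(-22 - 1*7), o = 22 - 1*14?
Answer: -7620/29 ≈ -262.76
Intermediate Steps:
o = 8 (o = 22 - 14 = 8)
C = 22/29 (C = 2*(-11/(-22 - 1*7)) = 2*(-11/(-22 - 7)) = 2*(-11/(-29)) = 2*(-11*(-1/29)) = 2*(11/29) = 22/29 ≈ 0.75862)
-30*(o + C) = -30*(8 + 22/29) = -30*254/29 = -7620/29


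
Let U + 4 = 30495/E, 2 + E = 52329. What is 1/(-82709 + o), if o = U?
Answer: -52327/4328092656 ≈ -1.2090e-5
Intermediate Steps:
E = 52327 (E = -2 + 52329 = 52327)
U = -178813/52327 (U = -4 + 30495/52327 = -178813/52327 ≈ -3.4172)
o = -178813/52327 ≈ -3.4172
1/(-82709 + o) = 1/(-82709 - 178813/52327) = 1/(-4328092656/52327) = -52327/4328092656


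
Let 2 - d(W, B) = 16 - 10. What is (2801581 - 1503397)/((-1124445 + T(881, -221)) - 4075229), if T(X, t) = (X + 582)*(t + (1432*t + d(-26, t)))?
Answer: -432728/156175795 ≈ -0.0027708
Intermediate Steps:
d(W, B) = -4 (d(W, B) = 2 - (16 - 10) = 2 - 1*6 = 2 - 6 = -4)
T(X, t) = (-4 + 1433*t)*(582 + X) (T(X, t) = (X + 582)*(t + (1432*t - 4)) = (582 + X)*(t + (-4 + 1432*t)) = (582 + X)*(-4 + 1433*t) = (-4 + 1433*t)*(582 + X))
(2801581 - 1503397)/((-1124445 + T(881, -221)) - 4075229) = (2801581 - 1503397)/((-1124445 + (-2328 - 4*881 + 834006*(-221) + 1433*881*(-221))) - 4075229) = 1298184/((-1124445 + (-2328 - 3524 - 184315326 - 279006533)) - 4075229) = 1298184/((-1124445 - 463327711) - 4075229) = 1298184/(-464452156 - 4075229) = 1298184/(-468527385) = 1298184*(-1/468527385) = -432728/156175795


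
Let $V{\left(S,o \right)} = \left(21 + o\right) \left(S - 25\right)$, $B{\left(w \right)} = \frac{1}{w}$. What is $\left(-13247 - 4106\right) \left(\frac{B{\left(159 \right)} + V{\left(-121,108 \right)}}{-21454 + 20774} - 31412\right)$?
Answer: $\frac{11776685759951}{21624} \approx 5.4461 \cdot 10^{8}$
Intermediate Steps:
$V{\left(S,o \right)} = \left(-25 + S\right) \left(21 + o\right)$ ($V{\left(S,o \right)} = \left(21 + o\right) \left(-25 + S\right) = \left(-25 + S\right) \left(21 + o\right)$)
$\left(-13247 - 4106\right) \left(\frac{B{\left(159 \right)} + V{\left(-121,108 \right)}}{-21454 + 20774} - 31412\right) = \left(-13247 - 4106\right) \left(\frac{\frac{1}{159} - 18834}{-21454 + 20774} - 31412\right) = - 17353 \left(\frac{\frac{1}{159} - 18834}{-680} - 31412\right) = - 17353 \left(\left(\frac{1}{159} - 18834\right) \left(- \frac{1}{680}\right) - 31412\right) = - 17353 \left(\left(- \frac{2994605}{159}\right) \left(- \frac{1}{680}\right) - 31412\right) = - 17353 \left(\frac{598921}{21624} - 31412\right) = \left(-17353\right) \left(- \frac{678654167}{21624}\right) = \frac{11776685759951}{21624}$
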